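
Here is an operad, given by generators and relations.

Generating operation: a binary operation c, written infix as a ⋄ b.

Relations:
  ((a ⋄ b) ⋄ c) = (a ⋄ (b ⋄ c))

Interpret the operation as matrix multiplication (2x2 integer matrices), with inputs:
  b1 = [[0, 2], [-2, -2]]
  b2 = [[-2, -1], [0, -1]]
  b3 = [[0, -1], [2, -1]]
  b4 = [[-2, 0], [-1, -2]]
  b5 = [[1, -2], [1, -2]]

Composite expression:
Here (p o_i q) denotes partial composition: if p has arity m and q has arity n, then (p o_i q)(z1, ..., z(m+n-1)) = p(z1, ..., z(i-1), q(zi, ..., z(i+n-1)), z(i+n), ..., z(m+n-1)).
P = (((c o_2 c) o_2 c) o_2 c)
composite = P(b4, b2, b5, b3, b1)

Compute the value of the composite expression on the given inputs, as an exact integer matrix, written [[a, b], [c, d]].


[[-12, -60], [-10, -50]]

(b2 ⋄ b5) = [[-3, 6], [-1, 2]]
((b2 ⋄ b5) ⋄ b3) = [[12, -3], [4, -1]]
(((b2 ⋄ b5) ⋄ b3) ⋄ b1) = [[6, 30], [2, 10]]
(b4 ⋄ (((b2 ⋄ b5) ⋄ b3) ⋄ b1)) = [[-12, -60], [-10, -50]]


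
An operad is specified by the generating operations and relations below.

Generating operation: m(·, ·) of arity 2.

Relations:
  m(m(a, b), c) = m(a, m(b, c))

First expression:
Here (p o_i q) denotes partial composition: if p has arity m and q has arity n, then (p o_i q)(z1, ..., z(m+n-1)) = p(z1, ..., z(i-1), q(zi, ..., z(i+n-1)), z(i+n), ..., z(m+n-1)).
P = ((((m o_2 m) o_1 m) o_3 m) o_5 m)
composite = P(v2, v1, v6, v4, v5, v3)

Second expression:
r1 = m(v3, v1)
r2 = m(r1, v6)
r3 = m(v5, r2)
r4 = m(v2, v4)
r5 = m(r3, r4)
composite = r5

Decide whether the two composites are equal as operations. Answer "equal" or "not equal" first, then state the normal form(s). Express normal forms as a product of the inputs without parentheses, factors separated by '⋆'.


not equal; first: v2 ⋆ v1 ⋆ v6 ⋆ v4 ⋆ v5 ⋆ v3; second: v5 ⋆ v3 ⋆ v1 ⋆ v6 ⋆ v2 ⋆ v4

Normal form of the first expression: v2 ⋆ v1 ⋆ v6 ⋆ v4 ⋆ v5 ⋆ v3
Normal form of the second expression: v5 ⋆ v3 ⋆ v1 ⋆ v6 ⋆ v2 ⋆ v4
Different reductions; not equal.


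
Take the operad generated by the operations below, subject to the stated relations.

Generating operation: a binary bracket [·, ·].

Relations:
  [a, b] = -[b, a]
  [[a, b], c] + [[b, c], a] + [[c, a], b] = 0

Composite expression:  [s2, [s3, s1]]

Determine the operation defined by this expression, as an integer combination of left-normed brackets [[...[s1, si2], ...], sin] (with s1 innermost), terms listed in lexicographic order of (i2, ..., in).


[[s1, s3], s2]

Skip Jacobi rewriting: expand, keep s1-initial words, read off terms.
Composite bracket: [s2, [s3, s1]]
Under [a, b] = ab - ba we get 4 signed associative words (2^2 = 4).
Only words starting with s1 matter:
  sign of s1s3s2 is +1, so it contributes +[[s1, s3], s2]


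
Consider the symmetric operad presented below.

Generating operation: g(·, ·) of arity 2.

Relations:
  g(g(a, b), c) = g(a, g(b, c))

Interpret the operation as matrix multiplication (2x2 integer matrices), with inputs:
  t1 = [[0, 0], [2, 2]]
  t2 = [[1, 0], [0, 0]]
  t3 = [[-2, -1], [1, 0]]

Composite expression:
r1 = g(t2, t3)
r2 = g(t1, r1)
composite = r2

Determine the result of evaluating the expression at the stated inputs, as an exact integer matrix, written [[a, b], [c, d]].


g(t2, t3) = [[-2, -1], [0, 0]]
g(t1, g(t2, t3)) = [[0, 0], [-4, -2]]

[[0, 0], [-4, -2]]


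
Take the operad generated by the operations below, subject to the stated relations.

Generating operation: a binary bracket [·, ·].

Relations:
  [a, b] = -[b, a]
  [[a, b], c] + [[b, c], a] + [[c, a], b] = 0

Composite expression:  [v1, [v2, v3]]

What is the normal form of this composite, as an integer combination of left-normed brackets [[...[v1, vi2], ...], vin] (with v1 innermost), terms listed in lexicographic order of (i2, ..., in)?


[[v1, v2], v3] - [[v1, v3], v2]

Left-normed coefficients sit on the v1-initial expansion words.
Composite bracket: [v1, [v2, v3]]
Each bracket splits as ab - ba, giving 4 signed words (2^2 = 4).
Collect the words opening with v1:
  v1v2v3 appears with sign +1, giving the term +[[v1, v2], v3]
  v1v3v2 appears with sign -1, giving the term -[[v1, v3], v2]


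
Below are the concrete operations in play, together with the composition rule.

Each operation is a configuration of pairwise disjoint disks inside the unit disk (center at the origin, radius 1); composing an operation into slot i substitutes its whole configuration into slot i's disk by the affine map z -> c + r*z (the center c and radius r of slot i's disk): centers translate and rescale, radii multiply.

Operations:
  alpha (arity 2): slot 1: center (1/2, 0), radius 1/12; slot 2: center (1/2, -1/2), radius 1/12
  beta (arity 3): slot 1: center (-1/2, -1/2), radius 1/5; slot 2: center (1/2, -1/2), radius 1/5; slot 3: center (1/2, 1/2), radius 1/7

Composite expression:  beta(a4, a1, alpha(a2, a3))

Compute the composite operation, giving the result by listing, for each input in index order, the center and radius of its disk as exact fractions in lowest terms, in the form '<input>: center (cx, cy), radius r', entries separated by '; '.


a1: center (1/2, -1/2), radius 1/5; a2: center (4/7, 1/2), radius 1/84; a3: center (4/7, 3/7), radius 1/84; a4: center (-1/2, -1/2), radius 1/5

Only the slot chain above each a matters under beta; compose those maps.
for a4, the 1-step affine chain lands on center (-1/2, -1/2), radius 1/5
for a1, the 1-step affine chain lands on center (1/2, -1/2), radius 1/5
for a2, the 2-step affine chain lands on center (4/7, 1/2), radius 1/84
for a3, the 2-step affine chain lands on center (4/7, 3/7), radius 1/84


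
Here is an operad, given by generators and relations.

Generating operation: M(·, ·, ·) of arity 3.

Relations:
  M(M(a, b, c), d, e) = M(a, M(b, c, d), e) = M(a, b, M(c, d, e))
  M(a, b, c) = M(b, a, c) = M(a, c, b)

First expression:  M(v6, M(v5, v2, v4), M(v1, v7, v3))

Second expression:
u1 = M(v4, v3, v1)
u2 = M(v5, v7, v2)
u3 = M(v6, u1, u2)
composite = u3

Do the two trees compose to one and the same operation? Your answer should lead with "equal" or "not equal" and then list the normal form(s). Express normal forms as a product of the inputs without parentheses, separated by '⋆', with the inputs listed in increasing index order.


equal; both compose to v1 ⋆ v2 ⋆ v3 ⋆ v4 ⋆ v5 ⋆ v6 ⋆ v7


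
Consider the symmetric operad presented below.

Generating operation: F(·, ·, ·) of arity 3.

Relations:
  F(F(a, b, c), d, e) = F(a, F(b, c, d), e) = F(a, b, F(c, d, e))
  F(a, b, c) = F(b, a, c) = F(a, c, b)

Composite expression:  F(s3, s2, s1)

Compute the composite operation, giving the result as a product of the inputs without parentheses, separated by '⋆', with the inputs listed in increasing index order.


s1 ⋆ s2 ⋆ s3


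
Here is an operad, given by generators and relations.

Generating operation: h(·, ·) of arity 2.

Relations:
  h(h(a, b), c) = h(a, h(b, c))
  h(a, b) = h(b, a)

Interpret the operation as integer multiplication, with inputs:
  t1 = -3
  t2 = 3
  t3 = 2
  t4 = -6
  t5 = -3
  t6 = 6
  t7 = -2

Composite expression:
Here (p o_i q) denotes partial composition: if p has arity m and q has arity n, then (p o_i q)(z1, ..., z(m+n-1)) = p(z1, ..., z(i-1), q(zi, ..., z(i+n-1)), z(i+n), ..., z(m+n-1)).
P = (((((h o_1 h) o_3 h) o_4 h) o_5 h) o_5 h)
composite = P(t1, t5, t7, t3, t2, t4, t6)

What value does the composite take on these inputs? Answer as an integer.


3888

h(t1, t5) = 9
h(t2, t4) = -18
h(h(t2, t4), t6) = -108
h(t3, h(h(t2, t4), t6)) = -216
h(t7, h(t3, h(h(t2, t4), t6))) = 432
h(h(t1, t5), h(t7, h(t3, h(h(t2, t4), t6)))) = 3888


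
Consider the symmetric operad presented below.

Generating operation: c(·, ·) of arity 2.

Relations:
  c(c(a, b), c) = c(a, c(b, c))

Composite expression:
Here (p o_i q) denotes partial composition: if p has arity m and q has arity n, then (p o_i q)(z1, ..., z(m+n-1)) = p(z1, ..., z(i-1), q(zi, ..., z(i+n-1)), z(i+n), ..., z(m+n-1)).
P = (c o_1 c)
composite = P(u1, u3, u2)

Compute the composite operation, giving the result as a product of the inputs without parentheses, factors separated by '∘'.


u1 ∘ u3 ∘ u2


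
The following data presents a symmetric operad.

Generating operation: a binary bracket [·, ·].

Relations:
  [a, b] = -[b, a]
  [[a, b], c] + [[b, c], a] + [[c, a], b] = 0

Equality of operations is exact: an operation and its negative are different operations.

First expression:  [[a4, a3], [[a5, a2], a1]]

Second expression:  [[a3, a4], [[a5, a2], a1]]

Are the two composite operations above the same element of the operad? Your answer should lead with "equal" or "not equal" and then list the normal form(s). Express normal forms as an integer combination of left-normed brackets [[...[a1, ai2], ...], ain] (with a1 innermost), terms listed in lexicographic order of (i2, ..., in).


Normal form of the first expression: [[[[a1, a2], a5], a3], a4] - [[[[a1, a2], a5], a4], a3] - [[[[a1, a5], a2], a3], a4] + [[[[a1, a5], a2], a4], a3]
Normal form of the second expression: -[[[[a1, a2], a5], a3], a4] + [[[[a1, a2], a5], a4], a3] + [[[[a1, a5], a2], a3], a4] - [[[[a1, a5], a2], a4], a3]
The forms do not match — not equal.

not equal: they reduce to [[[[a1, a2], a5], a3], a4] - [[[[a1, a2], a5], a4], a3] - [[[[a1, a5], a2], a3], a4] + [[[[a1, a5], a2], a4], a3] and -[[[[a1, a2], a5], a3], a4] + [[[[a1, a2], a5], a4], a3] + [[[[a1, a5], a2], a3], a4] - [[[[a1, a5], a2], a4], a3]


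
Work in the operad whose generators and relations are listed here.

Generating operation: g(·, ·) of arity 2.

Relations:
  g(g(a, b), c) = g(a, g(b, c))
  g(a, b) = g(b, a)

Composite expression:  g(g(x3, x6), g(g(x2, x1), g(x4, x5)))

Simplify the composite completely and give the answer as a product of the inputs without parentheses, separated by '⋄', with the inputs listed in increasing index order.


x1 ⋄ x2 ⋄ x3 ⋄ x4 ⋄ x5 ⋄ x6

Both nesting and order wash out for g; what remains is which x's occur.
g(x3, x6) reduces to x3 ⋄ x6
g(x2, x1) reduces to x2 ⋄ x1
g(x4, x5) reduces to x4 ⋄ x5
g(g(x2, x1), g(x4, x5)) reduces to x2 ⋄ x1 ⋄ x4 ⋄ x5
g(g(x3, x6), g(g(x2, x1), g(x4, x5))) reduces to x3 ⋄ x6 ⋄ x2 ⋄ x1 ⋄ x4 ⋄ x5
reordering the factors by index: x1 ⋄ x2 ⋄ x3 ⋄ x4 ⋄ x5 ⋄ x6


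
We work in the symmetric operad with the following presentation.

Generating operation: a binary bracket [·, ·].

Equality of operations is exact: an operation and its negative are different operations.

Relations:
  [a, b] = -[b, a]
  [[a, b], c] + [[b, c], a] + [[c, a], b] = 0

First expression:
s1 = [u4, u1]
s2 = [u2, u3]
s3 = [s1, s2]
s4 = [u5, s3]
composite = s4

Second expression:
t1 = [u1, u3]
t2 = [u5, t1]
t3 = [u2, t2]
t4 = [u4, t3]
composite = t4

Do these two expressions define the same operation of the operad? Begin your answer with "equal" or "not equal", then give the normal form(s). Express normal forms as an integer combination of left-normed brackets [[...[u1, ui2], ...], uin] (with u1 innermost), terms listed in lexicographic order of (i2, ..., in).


not equal — first [[[[u1, u4], u2], u3], u5] - [[[[u1, u4], u3], u2], u5], second -[[[[u1, u3], u5], u2], u4]

In normal form, the first expression is [[[[u1, u4], u2], u3], u5] - [[[[u1, u4], u3], u2], u5]
In normal form, the second expression is -[[[[u1, u3], u5], u2], u4]
No match — not equal.


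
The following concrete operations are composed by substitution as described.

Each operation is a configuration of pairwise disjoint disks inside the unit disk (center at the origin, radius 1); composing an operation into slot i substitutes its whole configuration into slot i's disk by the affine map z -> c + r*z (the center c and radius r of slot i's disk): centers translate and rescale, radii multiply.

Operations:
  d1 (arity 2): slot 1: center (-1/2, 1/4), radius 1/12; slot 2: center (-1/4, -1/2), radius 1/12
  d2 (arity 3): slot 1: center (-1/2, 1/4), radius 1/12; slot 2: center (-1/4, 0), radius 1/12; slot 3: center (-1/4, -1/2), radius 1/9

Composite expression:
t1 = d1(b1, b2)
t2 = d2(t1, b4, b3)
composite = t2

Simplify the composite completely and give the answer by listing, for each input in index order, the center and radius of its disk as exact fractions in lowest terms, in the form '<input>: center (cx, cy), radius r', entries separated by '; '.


b1: center (-13/24, 13/48), radius 1/144; b2: center (-25/48, 5/24), radius 1/144; b3: center (-1/4, -1/2), radius 1/9; b4: center (-1/4, 0), radius 1/12


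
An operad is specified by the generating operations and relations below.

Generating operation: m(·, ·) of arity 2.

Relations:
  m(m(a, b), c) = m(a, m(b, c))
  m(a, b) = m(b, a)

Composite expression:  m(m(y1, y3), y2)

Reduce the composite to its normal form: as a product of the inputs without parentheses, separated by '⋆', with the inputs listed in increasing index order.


Both nesting and order wash out for m; what remains is which y's occur.
m(y1, y3) flattens to y1 ⋆ y3
m(m(y1, y3), y2) flattens to y1 ⋆ y3 ⋆ y2
rearranged into index order: y1 ⋆ y2 ⋆ y3

y1 ⋆ y2 ⋆ y3


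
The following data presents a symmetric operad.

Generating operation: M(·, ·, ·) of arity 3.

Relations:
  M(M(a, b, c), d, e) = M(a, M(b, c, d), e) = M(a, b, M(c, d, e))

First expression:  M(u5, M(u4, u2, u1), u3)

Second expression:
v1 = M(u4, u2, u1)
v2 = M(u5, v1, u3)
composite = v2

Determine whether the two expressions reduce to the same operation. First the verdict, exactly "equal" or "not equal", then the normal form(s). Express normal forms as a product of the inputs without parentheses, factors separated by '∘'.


equal; the common form is u5 ∘ u4 ∘ u2 ∘ u1 ∘ u3

The first expression, normalized: u5 ∘ u4 ∘ u2 ∘ u1 ∘ u3
The second expression, normalized: u5 ∘ u4 ∘ u2 ∘ u1 ∘ u3
The forms coincide; equal.


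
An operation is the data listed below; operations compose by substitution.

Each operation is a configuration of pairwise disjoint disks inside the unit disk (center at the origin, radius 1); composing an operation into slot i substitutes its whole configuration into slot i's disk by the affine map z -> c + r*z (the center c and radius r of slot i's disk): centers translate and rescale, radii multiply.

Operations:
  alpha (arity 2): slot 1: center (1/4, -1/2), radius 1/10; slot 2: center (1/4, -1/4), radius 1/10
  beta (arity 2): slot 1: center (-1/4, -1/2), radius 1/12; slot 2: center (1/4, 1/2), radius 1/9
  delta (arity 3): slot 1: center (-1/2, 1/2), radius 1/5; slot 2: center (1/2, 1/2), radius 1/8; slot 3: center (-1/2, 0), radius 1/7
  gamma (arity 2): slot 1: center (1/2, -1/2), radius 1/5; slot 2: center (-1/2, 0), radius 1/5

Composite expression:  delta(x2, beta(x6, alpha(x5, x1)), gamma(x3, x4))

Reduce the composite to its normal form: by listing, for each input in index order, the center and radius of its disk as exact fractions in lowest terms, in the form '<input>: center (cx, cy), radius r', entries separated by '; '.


Affine substitution under delta: radii multiply and x-centers shift.
x2: after 1 affine step, its disk has center (-1/2, 1/2), radius 1/5
x6: after 2 affine steps, its disk has center (15/32, 7/16), radius 1/96
x5: after 3 affine steps, its disk has center (77/144, 5/9), radius 1/720
x1: after 3 affine steps, its disk has center (77/144, 161/288), radius 1/720
x3: after 2 affine steps, its disk has center (-3/7, -1/14), radius 1/35
x4: after 2 affine steps, its disk has center (-4/7, 0), radius 1/35

x1: center (77/144, 161/288), radius 1/720; x2: center (-1/2, 1/2), radius 1/5; x3: center (-3/7, -1/14), radius 1/35; x4: center (-4/7, 0), radius 1/35; x5: center (77/144, 5/9), radius 1/720; x6: center (15/32, 7/16), radius 1/96


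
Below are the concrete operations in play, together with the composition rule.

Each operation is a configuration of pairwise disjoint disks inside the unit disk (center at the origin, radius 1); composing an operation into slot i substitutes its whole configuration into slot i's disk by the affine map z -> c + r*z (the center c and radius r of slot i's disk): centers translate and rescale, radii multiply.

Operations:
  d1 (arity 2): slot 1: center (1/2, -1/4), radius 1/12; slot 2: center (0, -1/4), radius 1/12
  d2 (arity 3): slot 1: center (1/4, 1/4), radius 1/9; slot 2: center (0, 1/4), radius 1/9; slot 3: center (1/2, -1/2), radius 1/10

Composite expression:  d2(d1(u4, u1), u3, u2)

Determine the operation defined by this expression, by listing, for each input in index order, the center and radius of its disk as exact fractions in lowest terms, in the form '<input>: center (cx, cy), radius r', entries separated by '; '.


Nesting under d2 composes maps z -> c + r*z down each u-path.
input u4: applying the 2 nested substitutions gives center (11/36, 2/9), radius 1/108
input u1: applying the 2 nested substitutions gives center (1/4, 2/9), radius 1/108
input u3: applying the 1 nested substitution gives center (0, 1/4), radius 1/9
input u2: applying the 1 nested substitution gives center (1/2, -1/2), radius 1/10

u1: center (1/4, 2/9), radius 1/108; u2: center (1/2, -1/2), radius 1/10; u3: center (0, 1/4), radius 1/9; u4: center (11/36, 2/9), radius 1/108


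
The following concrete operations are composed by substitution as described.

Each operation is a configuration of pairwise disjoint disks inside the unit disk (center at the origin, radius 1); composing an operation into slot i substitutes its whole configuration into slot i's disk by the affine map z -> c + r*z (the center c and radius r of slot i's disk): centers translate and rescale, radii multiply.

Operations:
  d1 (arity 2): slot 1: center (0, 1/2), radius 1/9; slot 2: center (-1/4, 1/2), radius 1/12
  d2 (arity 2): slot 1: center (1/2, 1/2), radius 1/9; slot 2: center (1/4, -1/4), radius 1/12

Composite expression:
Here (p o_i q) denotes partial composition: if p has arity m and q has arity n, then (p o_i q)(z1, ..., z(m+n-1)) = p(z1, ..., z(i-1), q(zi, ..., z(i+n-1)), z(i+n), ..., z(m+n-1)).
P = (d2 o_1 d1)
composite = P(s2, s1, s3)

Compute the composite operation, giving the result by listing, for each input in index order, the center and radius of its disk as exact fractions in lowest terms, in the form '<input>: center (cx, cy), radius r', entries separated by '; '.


s1: center (17/36, 5/9), radius 1/108; s2: center (1/2, 5/9), radius 1/81; s3: center (1/4, -1/4), radius 1/12

Nesting under d2 composes maps z -> c + r*z down each s-path.
input s2: composing its 2 substitution steps yields center (1/2, 5/9), radius 1/81
input s1: composing its 2 substitution steps yields center (17/36, 5/9), radius 1/108
input s3: composing its 1 substitution step yields center (1/4, -1/4), radius 1/12


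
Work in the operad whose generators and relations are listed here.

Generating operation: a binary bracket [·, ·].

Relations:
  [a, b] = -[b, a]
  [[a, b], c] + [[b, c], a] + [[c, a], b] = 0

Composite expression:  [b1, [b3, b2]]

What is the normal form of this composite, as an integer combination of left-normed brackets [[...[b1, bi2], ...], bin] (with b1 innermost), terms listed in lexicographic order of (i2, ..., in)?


-[[b1, b2], b3] + [[b1, b3], b2]

Skip Jacobi rewriting: expand, keep b1-initial words, read off terms.
Composite bracket: [b1, [b3, b2]]
Expanding via [a, b] = ab - ba: 4 signed words (2^2 = 4).
Only words starting with b1 matter:
  b1b2b3 appears with sign -1, giving the term -[[b1, b2], b3]
  b1b3b2 appears with sign +1, giving the term +[[b1, b3], b2]


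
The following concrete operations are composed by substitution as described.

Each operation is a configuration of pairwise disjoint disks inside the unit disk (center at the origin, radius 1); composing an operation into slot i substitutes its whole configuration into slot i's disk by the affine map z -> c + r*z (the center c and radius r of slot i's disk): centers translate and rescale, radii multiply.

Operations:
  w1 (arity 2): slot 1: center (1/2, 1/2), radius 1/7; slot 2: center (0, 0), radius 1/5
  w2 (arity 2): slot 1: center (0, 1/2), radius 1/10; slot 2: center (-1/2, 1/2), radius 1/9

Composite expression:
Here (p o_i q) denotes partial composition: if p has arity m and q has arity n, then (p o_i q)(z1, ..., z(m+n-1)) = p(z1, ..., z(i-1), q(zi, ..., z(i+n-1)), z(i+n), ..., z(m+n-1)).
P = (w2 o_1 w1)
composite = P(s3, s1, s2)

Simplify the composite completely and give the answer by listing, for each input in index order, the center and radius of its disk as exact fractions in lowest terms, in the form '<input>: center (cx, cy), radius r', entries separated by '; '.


Follow each s-input down from w2: c' goes to c + r*c', radius to r*r'.
for s3, the 2-step affine chain lands on center (1/20, 11/20), radius 1/70
for s1, the 2-step affine chain lands on center (0, 1/2), radius 1/50
for s2, the 1-step affine chain lands on center (-1/2, 1/2), radius 1/9

s1: center (0, 1/2), radius 1/50; s2: center (-1/2, 1/2), radius 1/9; s3: center (1/20, 11/20), radius 1/70


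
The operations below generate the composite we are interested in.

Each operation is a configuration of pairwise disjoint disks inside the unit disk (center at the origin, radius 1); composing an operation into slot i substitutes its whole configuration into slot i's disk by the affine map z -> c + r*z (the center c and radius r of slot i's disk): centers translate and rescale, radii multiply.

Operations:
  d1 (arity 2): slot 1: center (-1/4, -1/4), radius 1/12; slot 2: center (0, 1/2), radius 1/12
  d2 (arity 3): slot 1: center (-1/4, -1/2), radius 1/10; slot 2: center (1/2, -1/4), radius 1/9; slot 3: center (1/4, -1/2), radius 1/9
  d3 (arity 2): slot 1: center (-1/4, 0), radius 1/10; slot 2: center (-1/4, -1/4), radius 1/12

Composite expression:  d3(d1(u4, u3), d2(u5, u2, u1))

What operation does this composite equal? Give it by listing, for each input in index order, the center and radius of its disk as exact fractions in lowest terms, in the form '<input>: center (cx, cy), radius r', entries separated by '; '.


u1: center (-11/48, -7/24), radius 1/108; u2: center (-5/24, -13/48), radius 1/108; u3: center (-1/4, 1/20), radius 1/120; u4: center (-11/40, -1/40), radius 1/120; u5: center (-13/48, -7/24), radius 1/120

Affine substitution under d3: radii multiply and u-centers shift.
for u4, the 2-step affine chain lands on center (-11/40, -1/40), radius 1/120
for u3, the 2-step affine chain lands on center (-1/4, 1/20), radius 1/120
for u5, the 2-step affine chain lands on center (-13/48, -7/24), radius 1/120
for u2, the 2-step affine chain lands on center (-5/24, -13/48), radius 1/108
for u1, the 2-step affine chain lands on center (-11/48, -7/24), radius 1/108


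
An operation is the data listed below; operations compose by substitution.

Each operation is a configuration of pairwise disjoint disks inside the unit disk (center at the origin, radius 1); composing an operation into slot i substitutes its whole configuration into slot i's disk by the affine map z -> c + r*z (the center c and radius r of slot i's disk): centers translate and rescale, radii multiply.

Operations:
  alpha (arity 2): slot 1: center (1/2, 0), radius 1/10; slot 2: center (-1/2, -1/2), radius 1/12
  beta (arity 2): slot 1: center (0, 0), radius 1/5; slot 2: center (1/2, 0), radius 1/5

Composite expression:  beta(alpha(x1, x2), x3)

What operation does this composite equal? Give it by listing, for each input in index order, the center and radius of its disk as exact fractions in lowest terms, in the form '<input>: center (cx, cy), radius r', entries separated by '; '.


Affine substitution under beta: radii multiply and x-centers shift.
x1 passes through 2 substitutions, ending at center (1/10, 0), radius 1/50
x2 passes through 2 substitutions, ending at center (-1/10, -1/10), radius 1/60
x3 passes through 1 substitution, ending at center (1/2, 0), radius 1/5

x1: center (1/10, 0), radius 1/50; x2: center (-1/10, -1/10), radius 1/60; x3: center (1/2, 0), radius 1/5


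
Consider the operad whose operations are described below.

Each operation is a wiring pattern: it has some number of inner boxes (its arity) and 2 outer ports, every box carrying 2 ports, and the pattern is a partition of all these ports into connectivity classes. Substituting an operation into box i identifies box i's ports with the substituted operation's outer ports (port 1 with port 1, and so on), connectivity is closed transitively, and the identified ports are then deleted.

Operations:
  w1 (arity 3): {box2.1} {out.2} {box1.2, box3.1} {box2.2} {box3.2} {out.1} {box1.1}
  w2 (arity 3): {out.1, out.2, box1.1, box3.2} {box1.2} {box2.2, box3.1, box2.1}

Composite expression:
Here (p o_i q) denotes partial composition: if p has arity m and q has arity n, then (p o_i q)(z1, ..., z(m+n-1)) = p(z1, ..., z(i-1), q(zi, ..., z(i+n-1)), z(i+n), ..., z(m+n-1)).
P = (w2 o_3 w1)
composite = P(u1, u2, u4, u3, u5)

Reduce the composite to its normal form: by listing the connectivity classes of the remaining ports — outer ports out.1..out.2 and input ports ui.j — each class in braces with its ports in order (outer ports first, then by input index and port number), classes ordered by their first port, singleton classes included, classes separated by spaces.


Reachability decides: close wires over w2-identified ports.
the subtree at w1 composes to {out.1} {out.2} {u3.1} {u3.2} {u4.1} {u4.2, u5.1} {u5.2} on (u4, u3, u5); out.j = own outer ports
the subtree at w2 composes to {out.1, out.2, u1.1} {u1.2} {u2.1, u2.2} {u3.1} {u3.2} {u4.1} {u4.2, u5.1} {u5.2} on (u1, u2, u4, u3, u5); out.j = own outer ports

{out.1, out.2, u1.1} {u1.2} {u2.1, u2.2} {u3.1} {u3.2} {u4.1} {u4.2, u5.1} {u5.2}


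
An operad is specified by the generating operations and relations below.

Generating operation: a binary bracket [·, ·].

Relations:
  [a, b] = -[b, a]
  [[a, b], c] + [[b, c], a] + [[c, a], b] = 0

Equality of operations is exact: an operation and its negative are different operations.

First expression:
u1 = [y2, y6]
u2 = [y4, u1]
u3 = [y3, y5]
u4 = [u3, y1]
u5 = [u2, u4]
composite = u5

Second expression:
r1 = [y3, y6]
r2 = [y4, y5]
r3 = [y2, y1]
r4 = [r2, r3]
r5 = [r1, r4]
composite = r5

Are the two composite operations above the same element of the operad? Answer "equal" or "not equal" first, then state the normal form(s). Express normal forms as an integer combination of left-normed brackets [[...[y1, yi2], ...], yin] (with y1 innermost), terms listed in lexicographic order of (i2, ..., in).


not equal; the first gives -[[[[[y1, y3], y5], y2], y6], y4] + [[[[[y1, y3], y5], y4], y2], y6] - [[[[[y1, y3], y5], y4], y6], y2] + [[[[[y1, y3], y5], y6], y2], y4] + [[[[[y1, y5], y3], y2], y6], y4] - [[[[[y1, y5], y3], y4], y2], y6] + [[[[[y1, y5], y3], y4], y6], y2] - [[[[[y1, y5], y3], y6], y2], y4] and the second -[[[[[y1, y2], y4], y5], y3], y6] + [[[[[y1, y2], y4], y5], y6], y3] + [[[[[y1, y2], y5], y4], y3], y6] - [[[[[y1, y2], y5], y4], y6], y3]


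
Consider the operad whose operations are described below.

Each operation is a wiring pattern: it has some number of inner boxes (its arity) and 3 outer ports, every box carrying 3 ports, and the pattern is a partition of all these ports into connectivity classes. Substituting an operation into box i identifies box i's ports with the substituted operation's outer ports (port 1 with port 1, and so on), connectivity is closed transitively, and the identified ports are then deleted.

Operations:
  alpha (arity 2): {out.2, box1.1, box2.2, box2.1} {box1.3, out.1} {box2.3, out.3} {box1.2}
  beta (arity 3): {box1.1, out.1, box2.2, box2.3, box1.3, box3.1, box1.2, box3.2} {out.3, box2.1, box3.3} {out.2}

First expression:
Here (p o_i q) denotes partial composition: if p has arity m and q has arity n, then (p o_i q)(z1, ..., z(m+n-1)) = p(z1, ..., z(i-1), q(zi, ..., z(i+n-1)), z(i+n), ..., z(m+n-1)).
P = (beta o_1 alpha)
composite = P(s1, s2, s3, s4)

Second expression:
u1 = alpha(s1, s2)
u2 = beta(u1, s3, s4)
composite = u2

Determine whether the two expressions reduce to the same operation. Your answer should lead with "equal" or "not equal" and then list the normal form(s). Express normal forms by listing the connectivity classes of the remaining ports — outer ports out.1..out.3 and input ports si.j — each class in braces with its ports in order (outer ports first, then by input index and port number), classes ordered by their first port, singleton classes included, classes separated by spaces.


equal: each reduces to {out.1, s1.1, s1.3, s2.1, s2.2, s2.3, s3.2, s3.3, s4.1, s4.2} {out.2} {out.3, s3.1, s4.3} {s1.2}


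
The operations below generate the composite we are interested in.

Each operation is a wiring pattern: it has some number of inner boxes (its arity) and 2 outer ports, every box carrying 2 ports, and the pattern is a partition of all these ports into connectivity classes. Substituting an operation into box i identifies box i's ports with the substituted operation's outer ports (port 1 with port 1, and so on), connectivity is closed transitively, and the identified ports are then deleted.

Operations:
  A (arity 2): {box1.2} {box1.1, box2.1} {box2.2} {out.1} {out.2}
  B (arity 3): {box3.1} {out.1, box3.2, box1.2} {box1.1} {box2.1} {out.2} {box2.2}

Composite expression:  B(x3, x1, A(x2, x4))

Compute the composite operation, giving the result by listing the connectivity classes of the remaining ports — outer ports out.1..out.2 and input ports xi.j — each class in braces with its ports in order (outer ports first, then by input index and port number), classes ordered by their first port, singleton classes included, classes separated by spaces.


{out.1, x3.2} {out.2} {x1.1} {x1.2} {x2.1, x4.1} {x2.2} {x3.1} {x4.2}

Connectivity passes through glued B-boundaries; trace each wire chain.
after A, the pattern on (x2, x4) reads {out.1} {out.2} {x2.1, x4.1} {x2.2} {x4.2} (out.j = its outer ports)
after B, the pattern on (x3, x1, x2, x4) reads {out.1, x3.2} {out.2} {x1.1} {x1.2} {x2.1, x4.1} {x2.2} {x3.1} {x4.2} (out.j = its outer ports)


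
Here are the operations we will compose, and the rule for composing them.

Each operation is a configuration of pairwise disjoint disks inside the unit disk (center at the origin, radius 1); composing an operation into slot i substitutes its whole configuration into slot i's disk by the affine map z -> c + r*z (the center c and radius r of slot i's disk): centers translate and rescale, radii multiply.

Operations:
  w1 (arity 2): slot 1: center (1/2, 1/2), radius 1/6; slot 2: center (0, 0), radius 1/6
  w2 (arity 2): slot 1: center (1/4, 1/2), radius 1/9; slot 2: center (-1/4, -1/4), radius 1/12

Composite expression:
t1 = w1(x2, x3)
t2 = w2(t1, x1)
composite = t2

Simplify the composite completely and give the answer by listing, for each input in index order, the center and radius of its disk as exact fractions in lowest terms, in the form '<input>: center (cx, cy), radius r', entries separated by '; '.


x1: center (-1/4, -1/4), radius 1/12; x2: center (11/36, 5/9), radius 1/54; x3: center (1/4, 1/2), radius 1/54

Follow each x-input down from w2: c' goes to c + r*c', radius to r*r'.
input x2: composing its 2 substitution steps yields center (11/36, 5/9), radius 1/54
input x3: composing its 2 substitution steps yields center (1/4, 1/2), radius 1/54
input x1: composing its 1 substitution step yields center (-1/4, -1/4), radius 1/12


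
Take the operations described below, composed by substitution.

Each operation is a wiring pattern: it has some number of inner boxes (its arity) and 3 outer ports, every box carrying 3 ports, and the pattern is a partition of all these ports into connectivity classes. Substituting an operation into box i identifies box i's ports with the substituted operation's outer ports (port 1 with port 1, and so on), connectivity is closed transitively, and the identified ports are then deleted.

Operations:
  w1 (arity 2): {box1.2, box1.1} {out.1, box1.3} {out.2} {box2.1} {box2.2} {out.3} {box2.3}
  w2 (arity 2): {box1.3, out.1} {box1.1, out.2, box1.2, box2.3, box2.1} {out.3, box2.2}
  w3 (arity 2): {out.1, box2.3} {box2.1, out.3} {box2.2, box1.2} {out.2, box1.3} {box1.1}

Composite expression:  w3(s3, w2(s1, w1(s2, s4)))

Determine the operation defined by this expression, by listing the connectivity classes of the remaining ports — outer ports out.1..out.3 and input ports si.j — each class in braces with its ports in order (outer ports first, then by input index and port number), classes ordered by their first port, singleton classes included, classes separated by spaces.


{out.1} {out.2, s3.3} {out.3, s1.3} {s1.1, s1.2, s2.3, s3.2} {s2.1, s2.2} {s3.1} {s4.1} {s4.2} {s4.3}

After gluing at w3, chains via deleted ports link the s-ports.
stage w1: inputs (s2, s4), connectivity {out.1, s2.3} {out.2} {out.3} {s2.1, s2.2} {s4.1} {s4.2} {s4.3}, out.j its boundary
stage w2: inputs (s1, s2, s4), connectivity {out.1, s1.3} {out.2, s1.1, s1.2, s2.3} {out.3} {s2.1, s2.2} {s4.1} {s4.2} {s4.3}, out.j its boundary
stage w3: inputs (s3, s1, s2, s4), connectivity {out.1} {out.2, s3.3} {out.3, s1.3} {s1.1, s1.2, s2.3, s3.2} {s2.1, s2.2} {s3.1} {s4.1} {s4.2} {s4.3}, out.j its boundary


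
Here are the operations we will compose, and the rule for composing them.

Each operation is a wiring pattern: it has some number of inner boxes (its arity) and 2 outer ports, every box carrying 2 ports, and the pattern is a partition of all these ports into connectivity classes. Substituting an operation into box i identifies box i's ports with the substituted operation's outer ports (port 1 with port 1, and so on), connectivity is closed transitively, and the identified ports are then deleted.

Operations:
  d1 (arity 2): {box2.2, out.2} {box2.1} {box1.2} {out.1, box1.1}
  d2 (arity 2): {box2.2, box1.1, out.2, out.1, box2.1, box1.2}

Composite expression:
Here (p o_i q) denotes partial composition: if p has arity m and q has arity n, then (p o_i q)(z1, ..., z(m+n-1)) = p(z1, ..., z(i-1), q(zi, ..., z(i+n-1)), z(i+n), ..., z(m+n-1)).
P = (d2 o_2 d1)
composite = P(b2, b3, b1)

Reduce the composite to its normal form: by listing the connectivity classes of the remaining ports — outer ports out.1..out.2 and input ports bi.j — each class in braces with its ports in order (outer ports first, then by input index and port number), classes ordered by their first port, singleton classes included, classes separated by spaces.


{out.1, out.2, b1.2, b2.1, b2.2, b3.1} {b1.1} {b3.2}

Substituting into d2 glues patterns; closure does the rest.
composing d1 on (b3, b1), with out.j its own outer ports: {out.1, b3.1} {out.2, b1.2} {b1.1} {b3.2}
composing d2 on (b2, b3, b1), with out.j its own outer ports: {out.1, out.2, b1.2, b2.1, b2.2, b3.1} {b1.1} {b3.2}


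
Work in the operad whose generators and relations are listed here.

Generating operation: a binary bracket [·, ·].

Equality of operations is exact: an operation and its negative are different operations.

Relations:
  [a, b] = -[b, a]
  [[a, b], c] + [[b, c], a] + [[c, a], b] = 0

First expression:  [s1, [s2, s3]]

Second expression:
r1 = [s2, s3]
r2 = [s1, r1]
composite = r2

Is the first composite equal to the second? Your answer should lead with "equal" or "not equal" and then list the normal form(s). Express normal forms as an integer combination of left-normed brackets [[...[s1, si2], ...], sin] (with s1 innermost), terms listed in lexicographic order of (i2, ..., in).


equal: each reduces to [[s1, s2], s3] - [[s1, s3], s2]


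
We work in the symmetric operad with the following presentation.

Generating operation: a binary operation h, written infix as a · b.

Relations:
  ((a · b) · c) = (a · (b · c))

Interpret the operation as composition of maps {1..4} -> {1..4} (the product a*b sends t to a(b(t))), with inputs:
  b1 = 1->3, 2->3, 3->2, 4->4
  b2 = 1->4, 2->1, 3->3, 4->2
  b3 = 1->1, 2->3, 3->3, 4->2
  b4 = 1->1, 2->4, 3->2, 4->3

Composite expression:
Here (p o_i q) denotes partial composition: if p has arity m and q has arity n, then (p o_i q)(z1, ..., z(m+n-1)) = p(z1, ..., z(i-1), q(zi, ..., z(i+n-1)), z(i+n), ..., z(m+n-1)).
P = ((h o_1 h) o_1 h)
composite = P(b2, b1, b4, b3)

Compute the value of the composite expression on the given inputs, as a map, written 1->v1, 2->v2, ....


(b2 · b1) = 1->3, 2->3, 3->1, 4->2
((b2 · b1) · b4) = 1->3, 2->2, 3->3, 4->1
(((b2 · b1) · b4) · b3) = 1->3, 2->3, 3->3, 4->2

1->3, 2->3, 3->3, 4->2


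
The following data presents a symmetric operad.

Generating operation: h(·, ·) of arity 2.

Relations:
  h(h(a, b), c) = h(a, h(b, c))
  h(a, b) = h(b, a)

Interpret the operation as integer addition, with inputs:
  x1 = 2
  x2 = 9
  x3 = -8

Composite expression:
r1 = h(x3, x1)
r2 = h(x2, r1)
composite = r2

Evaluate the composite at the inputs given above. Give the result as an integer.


h(x3, x1) = -6
h(x2, h(x3, x1)) = 3

3


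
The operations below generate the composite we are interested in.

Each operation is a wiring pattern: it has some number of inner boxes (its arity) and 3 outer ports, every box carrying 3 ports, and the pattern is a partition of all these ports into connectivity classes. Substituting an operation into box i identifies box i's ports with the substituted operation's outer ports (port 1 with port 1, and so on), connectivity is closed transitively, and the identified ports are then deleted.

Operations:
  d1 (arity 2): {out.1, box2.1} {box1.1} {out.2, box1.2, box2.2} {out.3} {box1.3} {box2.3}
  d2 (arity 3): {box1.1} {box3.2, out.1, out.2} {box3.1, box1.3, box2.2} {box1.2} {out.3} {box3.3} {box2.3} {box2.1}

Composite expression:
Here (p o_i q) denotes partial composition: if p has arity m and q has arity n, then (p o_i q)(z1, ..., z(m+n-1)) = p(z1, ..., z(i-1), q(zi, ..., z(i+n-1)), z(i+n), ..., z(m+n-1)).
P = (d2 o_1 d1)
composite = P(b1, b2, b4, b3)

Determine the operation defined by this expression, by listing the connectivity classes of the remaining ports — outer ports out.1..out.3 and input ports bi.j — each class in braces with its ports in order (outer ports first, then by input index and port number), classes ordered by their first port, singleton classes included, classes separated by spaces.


{out.1, out.2, b3.2} {out.3} {b1.1} {b1.2, b2.2} {b1.3} {b2.1} {b2.3} {b3.1, b4.2} {b3.3} {b4.1} {b4.3}

Substituting into d2 glues patterns; closure does the rest.
stage d1: inputs (b1, b2), connectivity {out.1, b2.1} {out.2, b1.2, b2.2} {out.3} {b1.1} {b1.3} {b2.3}, out.j its boundary
stage d2: inputs (b1, b2, b4, b3), connectivity {out.1, out.2, b3.2} {out.3} {b1.1} {b1.2, b2.2} {b1.3} {b2.1} {b2.3} {b3.1, b4.2} {b3.3} {b4.1} {b4.3}, out.j its boundary


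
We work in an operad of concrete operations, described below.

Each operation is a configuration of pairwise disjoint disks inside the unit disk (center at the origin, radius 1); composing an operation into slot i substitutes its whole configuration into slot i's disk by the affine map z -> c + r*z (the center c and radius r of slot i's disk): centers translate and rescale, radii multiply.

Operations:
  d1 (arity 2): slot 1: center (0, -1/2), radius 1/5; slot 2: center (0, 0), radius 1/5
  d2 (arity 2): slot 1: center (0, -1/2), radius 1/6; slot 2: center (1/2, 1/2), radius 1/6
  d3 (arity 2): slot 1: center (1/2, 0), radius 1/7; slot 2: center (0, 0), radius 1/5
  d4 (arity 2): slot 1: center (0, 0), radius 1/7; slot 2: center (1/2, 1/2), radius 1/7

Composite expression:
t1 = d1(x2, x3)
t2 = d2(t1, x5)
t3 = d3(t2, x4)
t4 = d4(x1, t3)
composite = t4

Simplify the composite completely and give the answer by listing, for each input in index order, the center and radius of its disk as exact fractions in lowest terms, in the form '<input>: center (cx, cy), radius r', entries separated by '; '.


x1: center (0, 0), radius 1/7; x2: center (4/7, 41/84), radius 1/1470; x3: center (4/7, 24/49), radius 1/1470; x4: center (1/2, 1/2), radius 1/35; x5: center (57/98, 25/49), radius 1/294

Below d4, radii multiply path by path; the x-disk centers shift.
input x1: composing its 1 substitution step yields center (0, 0), radius 1/7
input x2: composing its 4 substitution steps yields center (4/7, 41/84), radius 1/1470
input x3: composing its 4 substitution steps yields center (4/7, 24/49), radius 1/1470
input x5: composing its 3 substitution steps yields center (57/98, 25/49), radius 1/294
input x4: composing its 2 substitution steps yields center (1/2, 1/2), radius 1/35
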